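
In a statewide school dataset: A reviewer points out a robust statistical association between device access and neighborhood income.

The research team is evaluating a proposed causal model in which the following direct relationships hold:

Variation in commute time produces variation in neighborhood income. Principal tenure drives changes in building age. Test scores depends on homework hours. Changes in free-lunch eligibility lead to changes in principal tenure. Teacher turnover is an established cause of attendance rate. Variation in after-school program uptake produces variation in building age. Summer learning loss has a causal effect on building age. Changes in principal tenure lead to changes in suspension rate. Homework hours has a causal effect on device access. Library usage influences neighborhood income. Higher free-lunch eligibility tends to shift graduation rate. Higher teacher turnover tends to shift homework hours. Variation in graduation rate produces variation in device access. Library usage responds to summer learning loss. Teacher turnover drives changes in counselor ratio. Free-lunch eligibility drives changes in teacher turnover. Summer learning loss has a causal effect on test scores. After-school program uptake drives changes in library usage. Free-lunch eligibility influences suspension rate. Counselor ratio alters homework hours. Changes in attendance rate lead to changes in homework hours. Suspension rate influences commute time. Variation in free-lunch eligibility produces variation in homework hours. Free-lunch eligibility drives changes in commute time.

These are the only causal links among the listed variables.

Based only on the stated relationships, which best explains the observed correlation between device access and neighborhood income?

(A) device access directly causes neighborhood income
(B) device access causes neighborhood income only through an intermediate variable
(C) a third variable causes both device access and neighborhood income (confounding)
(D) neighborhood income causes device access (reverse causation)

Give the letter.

C

Free-lunch eligibility causes device access (free-lunch eligibility → homework hours → device access) and neighborhood income (free-lunch eligibility → commute time → neighborhood income) — a common cause creating the correlation.
There is no stated path from device access to neighborhood income or from neighborhood income to device access, so neither direct nor reverse causation applies.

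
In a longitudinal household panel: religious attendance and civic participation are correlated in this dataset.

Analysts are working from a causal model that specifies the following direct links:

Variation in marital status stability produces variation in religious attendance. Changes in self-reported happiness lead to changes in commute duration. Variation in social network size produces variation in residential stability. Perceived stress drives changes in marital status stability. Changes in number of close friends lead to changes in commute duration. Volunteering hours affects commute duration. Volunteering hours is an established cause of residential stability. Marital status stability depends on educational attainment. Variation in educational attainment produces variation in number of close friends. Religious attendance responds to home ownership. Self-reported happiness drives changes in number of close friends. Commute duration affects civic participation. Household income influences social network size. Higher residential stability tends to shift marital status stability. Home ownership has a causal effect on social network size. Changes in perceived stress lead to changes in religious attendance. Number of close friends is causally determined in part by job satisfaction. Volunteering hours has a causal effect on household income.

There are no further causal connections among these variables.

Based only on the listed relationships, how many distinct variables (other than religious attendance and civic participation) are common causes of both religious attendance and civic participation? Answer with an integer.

2

The common causes are: educational attainment (to religious attendance via educational attainment → marital status stability → religious attendance; to civic participation via educational attainment → number of close friends → commute duration → civic participation); volunteering hours (to religious attendance via volunteering hours → residential stability → marital status stability → religious attendance; to civic participation via volunteering hours → commute duration → civic participation).
Every other variable lacks a causal path to at least one of religious attendance and civic participation.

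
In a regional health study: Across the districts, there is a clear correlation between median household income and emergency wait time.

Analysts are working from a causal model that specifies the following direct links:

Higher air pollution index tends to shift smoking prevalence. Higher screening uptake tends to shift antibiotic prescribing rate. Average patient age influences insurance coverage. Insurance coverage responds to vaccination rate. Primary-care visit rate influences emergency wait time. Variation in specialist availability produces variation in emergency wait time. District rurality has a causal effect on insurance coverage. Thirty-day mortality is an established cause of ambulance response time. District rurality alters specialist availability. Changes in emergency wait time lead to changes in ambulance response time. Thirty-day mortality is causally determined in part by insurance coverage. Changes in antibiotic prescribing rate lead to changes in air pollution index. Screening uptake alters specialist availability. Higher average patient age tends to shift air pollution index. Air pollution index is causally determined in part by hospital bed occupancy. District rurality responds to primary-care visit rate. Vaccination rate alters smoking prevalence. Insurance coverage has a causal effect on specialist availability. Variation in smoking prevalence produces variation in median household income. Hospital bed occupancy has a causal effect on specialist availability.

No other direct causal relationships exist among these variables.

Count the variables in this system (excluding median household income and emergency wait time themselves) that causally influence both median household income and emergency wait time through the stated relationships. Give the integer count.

The common causes are: average patient age (to median household income via average patient age → air pollution index → smoking prevalence → median household income; to emergency wait time via average patient age → insurance coverage → specialist availability → emergency wait time); hospital bed occupancy (to median household income via hospital bed occupancy → air pollution index → smoking prevalence → median household income; to emergency wait time via hospital bed occupancy → specialist availability → emergency wait time); screening uptake (to median household income via screening uptake → antibiotic prescribing rate → air pollution index → smoking prevalence → median household income; to emergency wait time via screening uptake → specialist availability → emergency wait time); vaccination rate (to median household income via vaccination rate → smoking prevalence → median household income; to emergency wait time via vaccination rate → insurance coverage → specialist availability → emergency wait time).
Every other variable lacks a causal path to at least one of median household income and emergency wait time.

4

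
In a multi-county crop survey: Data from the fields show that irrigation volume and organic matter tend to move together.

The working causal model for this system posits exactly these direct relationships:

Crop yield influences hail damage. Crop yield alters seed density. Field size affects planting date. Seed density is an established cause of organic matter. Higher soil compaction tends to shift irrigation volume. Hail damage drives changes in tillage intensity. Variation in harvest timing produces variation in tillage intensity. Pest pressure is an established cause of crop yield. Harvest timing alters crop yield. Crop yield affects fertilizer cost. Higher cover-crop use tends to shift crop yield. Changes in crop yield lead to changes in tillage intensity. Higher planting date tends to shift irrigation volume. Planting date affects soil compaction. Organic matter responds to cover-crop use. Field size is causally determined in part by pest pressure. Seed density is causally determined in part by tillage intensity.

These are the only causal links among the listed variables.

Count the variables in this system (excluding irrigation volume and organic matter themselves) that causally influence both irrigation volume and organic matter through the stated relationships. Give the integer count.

1

The common causes are: pest pressure (to irrigation volume via pest pressure → field size → planting date → irrigation volume; to organic matter via pest pressure → crop yield → seed density → organic matter).
Every other variable lacks a causal path to at least one of irrigation volume and organic matter.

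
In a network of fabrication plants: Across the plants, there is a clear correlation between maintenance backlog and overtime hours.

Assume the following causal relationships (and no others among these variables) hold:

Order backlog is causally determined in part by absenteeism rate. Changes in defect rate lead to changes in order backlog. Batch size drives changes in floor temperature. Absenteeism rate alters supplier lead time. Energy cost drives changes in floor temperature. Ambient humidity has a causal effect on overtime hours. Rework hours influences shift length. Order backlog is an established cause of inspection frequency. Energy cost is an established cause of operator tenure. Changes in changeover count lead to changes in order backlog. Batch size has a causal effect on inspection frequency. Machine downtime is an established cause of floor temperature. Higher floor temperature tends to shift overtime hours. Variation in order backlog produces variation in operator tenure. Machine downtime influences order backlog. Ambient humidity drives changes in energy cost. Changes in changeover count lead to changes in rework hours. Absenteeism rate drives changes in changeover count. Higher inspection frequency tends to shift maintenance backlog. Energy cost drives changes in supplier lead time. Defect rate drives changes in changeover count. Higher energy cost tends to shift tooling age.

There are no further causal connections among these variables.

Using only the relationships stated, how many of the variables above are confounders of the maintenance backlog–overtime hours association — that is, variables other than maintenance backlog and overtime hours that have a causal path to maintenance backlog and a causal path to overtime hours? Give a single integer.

2

The common causes are: batch size (to maintenance backlog via batch size → inspection frequency → maintenance backlog; to overtime hours via batch size → floor temperature → overtime hours); machine downtime (to maintenance backlog via machine downtime → order backlog → inspection frequency → maintenance backlog; to overtime hours via machine downtime → floor temperature → overtime hours).
Every other variable lacks a causal path to at least one of maintenance backlog and overtime hours.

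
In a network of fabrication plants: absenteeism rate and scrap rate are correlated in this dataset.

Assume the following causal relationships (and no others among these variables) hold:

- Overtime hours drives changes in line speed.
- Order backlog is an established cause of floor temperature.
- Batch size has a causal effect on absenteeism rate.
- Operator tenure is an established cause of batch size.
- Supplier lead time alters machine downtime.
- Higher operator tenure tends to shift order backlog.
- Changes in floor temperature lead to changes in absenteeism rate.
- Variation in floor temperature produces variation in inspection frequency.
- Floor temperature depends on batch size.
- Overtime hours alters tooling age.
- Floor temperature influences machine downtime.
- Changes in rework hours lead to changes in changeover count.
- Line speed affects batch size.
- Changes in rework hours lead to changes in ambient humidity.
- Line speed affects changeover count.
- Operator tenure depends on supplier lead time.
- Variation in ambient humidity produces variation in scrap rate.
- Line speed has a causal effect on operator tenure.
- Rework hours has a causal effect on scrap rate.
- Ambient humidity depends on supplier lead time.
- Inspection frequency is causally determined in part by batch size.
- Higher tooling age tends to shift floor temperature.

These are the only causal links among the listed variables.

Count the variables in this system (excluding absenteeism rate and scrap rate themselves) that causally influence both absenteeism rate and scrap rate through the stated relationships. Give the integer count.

The common causes are: supplier lead time (to absenteeism rate via supplier lead time → operator tenure → batch size → absenteeism rate; to scrap rate via supplier lead time → ambient humidity → scrap rate).
Every other variable lacks a causal path to at least one of absenteeism rate and scrap rate.

1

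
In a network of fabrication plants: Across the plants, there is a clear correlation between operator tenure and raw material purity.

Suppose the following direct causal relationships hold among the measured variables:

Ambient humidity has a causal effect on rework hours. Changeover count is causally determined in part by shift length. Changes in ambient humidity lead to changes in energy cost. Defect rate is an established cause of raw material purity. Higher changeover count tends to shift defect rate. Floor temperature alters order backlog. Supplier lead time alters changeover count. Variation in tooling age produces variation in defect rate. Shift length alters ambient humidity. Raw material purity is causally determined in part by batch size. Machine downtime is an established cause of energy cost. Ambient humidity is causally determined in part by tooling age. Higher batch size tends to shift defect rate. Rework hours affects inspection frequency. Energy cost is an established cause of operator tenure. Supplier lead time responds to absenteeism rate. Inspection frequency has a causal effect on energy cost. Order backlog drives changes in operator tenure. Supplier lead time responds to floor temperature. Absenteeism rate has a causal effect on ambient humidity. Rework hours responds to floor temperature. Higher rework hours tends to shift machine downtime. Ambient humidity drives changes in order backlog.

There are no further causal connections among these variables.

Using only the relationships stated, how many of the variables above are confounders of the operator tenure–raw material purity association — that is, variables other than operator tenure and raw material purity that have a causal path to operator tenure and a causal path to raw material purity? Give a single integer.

The common causes are: absenteeism rate (to operator tenure via absenteeism rate → ambient humidity → order backlog → operator tenure; to raw material purity via absenteeism rate → supplier lead time → changeover count → defect rate → raw material purity); floor temperature (to operator tenure via floor temperature → order backlog → operator tenure; to raw material purity via floor temperature → supplier lead time → changeover count → defect rate → raw material purity); shift length (to operator tenure via shift length → ambient humidity → order backlog → operator tenure; to raw material purity via shift length → changeover count → defect rate → raw material purity); tooling age (to operator tenure via tooling age → ambient humidity → order backlog → operator tenure; to raw material purity via tooling age → defect rate → raw material purity).
Every other variable lacks a causal path to at least one of operator tenure and raw material purity.

4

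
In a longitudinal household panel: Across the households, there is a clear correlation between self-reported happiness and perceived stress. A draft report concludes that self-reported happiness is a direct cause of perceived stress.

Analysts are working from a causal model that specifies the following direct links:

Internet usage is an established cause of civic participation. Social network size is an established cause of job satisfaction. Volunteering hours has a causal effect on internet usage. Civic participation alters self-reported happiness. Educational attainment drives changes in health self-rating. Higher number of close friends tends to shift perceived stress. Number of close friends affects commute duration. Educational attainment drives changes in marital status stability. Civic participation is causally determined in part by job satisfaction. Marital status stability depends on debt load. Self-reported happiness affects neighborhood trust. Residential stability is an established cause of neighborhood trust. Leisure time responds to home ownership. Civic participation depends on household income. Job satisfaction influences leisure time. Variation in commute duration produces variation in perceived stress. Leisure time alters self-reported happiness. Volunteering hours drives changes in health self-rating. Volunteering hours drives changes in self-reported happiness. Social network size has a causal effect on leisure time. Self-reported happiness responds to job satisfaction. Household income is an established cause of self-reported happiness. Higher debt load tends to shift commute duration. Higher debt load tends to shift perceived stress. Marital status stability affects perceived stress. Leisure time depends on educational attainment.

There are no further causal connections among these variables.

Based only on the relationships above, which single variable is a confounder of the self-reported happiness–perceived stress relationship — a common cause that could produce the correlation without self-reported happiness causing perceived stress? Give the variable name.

Educational attainment has a causal path to self-reported happiness (educational attainment → leisure time → self-reported happiness) and a separate causal path to perceived stress (educational attainment → marital status stability → perceived stress), so it is a common cause of both.
No stated relationship gives self-reported happiness a causal route to perceived stress, so the correlation is explained by the shared upstream cause rather than a direct effect.

educational attainment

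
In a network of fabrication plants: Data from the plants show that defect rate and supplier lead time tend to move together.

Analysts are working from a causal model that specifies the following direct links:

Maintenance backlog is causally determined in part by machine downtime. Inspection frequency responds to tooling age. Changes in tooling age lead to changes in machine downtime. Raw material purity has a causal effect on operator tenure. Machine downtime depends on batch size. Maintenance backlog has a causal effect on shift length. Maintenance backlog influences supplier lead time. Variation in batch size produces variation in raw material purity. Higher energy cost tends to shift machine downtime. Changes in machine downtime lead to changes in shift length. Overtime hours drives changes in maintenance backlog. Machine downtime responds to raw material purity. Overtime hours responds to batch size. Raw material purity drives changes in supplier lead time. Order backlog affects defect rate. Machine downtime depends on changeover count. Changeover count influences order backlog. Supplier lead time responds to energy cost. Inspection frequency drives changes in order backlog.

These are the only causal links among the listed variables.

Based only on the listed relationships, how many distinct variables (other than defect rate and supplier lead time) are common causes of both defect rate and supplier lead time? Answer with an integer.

2

The common causes are: changeover count (to defect rate via changeover count → order backlog → defect rate; to supplier lead time via changeover count → machine downtime → maintenance backlog → supplier lead time); tooling age (to defect rate via tooling age → inspection frequency → order backlog → defect rate; to supplier lead time via tooling age → machine downtime → maintenance backlog → supplier lead time).
Every other variable lacks a causal path to at least one of defect rate and supplier lead time.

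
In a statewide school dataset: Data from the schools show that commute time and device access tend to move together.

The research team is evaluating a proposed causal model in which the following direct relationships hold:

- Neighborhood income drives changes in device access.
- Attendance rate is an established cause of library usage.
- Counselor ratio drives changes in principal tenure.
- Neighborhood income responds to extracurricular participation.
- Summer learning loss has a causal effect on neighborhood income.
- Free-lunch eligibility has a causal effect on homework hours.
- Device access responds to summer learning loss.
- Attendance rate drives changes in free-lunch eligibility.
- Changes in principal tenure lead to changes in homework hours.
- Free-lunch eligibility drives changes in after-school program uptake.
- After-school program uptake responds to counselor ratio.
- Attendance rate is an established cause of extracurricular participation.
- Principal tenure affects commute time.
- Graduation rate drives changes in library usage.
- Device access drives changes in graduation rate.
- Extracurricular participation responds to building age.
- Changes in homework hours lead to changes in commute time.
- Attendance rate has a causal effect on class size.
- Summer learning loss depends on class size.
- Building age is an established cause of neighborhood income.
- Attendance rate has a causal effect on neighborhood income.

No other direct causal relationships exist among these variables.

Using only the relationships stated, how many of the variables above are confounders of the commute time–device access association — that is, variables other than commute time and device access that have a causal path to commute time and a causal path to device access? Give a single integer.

The common causes are: attendance rate (to commute time via attendance rate → free-lunch eligibility → homework hours → commute time; to device access via attendance rate → neighborhood income → device access).
Every other variable lacks a causal path to at least one of commute time and device access.

1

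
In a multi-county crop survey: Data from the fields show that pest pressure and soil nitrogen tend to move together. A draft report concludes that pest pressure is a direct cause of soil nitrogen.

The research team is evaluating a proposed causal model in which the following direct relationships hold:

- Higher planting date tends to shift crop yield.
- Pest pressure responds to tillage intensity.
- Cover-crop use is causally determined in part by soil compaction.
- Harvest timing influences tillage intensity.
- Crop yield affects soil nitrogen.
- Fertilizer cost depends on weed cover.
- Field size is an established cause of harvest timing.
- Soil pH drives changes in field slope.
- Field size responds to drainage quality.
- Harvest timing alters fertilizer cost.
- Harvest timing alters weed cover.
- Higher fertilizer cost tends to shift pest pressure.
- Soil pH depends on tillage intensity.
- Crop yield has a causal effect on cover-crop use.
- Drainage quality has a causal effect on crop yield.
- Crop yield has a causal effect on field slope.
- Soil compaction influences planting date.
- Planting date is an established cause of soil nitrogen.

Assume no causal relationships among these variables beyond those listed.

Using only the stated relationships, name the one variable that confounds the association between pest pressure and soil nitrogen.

drainage quality

Drainage quality has a causal path to pest pressure (drainage quality → field size → harvest timing → tillage intensity → pest pressure) and a separate causal path to soil nitrogen (drainage quality → crop yield → soil nitrogen), so it is a common cause of both.
No stated relationship gives pest pressure a causal route to soil nitrogen, so the correlation is explained by the shared upstream cause rather than a direct effect.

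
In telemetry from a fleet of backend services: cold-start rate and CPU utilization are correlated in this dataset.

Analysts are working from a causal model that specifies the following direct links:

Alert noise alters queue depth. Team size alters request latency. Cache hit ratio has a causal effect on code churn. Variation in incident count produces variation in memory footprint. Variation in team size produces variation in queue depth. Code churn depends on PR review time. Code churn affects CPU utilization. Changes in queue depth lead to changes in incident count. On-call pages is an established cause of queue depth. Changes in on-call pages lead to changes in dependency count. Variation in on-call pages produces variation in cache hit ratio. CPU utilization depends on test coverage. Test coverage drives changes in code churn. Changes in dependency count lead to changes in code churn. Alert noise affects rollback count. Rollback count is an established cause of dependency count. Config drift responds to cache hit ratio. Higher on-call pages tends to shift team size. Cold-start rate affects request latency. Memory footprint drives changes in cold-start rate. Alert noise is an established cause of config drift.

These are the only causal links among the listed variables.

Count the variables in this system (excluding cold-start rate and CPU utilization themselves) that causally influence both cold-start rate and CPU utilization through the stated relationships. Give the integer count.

2

The common causes are: alert noise (to cold-start rate via alert noise → queue depth → incident count → memory footprint → cold-start rate; to CPU utilization via alert noise → rollback count → dependency count → code churn → CPU utilization); on-call pages (to cold-start rate via on-call pages → queue depth → incident count → memory footprint → cold-start rate; to CPU utilization via on-call pages → cache hit ratio → code churn → CPU utilization).
Every other variable lacks a causal path to at least one of cold-start rate and CPU utilization.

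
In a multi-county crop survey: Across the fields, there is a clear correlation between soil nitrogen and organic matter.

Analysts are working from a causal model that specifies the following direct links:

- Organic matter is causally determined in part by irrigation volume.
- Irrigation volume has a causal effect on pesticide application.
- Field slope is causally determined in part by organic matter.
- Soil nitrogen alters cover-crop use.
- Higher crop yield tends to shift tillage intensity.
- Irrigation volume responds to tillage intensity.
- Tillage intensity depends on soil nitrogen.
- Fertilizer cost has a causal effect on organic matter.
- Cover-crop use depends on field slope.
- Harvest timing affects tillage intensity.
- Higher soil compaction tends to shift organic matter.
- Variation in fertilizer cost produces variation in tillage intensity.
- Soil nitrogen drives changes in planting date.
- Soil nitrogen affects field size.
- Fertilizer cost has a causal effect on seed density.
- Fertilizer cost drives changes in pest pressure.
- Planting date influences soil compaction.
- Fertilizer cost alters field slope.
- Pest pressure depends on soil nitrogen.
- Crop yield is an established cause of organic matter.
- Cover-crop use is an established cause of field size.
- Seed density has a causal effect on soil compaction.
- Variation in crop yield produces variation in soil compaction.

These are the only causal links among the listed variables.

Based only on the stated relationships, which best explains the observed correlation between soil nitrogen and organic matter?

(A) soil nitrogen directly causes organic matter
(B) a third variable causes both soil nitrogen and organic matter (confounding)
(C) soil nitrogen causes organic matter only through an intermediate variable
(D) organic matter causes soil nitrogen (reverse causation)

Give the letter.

Soil nitrogen reaches organic matter through soil nitrogen → tillage intensity → irrigation volume → organic matter — an indirect causal chain with no direct soil nitrogen → organic matter link. No variable causes both soil nitrogen and organic matter, so confounding is ruled out; the effect is mediated.

C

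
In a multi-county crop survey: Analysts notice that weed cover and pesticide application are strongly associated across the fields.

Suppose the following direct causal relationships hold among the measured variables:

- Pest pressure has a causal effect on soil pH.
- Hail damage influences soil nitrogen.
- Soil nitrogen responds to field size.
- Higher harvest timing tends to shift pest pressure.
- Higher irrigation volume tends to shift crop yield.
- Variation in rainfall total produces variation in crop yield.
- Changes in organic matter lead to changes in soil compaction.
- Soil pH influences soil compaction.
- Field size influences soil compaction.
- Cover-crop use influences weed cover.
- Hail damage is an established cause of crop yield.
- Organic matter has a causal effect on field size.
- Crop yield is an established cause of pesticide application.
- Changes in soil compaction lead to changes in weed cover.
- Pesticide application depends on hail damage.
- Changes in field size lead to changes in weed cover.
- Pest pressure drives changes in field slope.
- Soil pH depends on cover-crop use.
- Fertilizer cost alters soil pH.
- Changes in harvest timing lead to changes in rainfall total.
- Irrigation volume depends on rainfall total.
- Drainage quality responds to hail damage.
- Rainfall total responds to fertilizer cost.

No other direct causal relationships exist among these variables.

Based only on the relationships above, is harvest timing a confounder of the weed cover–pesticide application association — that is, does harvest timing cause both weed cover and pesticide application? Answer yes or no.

yes

Harvest timing has a causal path to weed cover (harvest timing → pest pressure → soil pH → soil compaction → weed cover) and to pesticide application (harvest timing → rainfall total → crop yield → pesticide application), so it is a common cause of both — a confounder.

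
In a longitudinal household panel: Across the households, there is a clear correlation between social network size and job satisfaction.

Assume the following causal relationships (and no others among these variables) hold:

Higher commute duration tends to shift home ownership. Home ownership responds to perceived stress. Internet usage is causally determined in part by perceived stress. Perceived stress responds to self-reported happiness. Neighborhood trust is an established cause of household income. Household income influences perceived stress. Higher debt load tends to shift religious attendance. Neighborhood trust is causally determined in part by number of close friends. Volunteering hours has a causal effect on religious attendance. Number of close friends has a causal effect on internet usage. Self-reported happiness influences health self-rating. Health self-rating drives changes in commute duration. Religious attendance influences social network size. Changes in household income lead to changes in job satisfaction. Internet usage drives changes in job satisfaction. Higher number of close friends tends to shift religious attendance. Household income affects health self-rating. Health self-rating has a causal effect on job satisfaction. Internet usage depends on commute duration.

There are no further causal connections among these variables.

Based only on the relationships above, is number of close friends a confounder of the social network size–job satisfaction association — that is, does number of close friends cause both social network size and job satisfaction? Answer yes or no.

yes

Number of close friends has a causal path to social network size (number of close friends → religious attendance → social network size) and to job satisfaction (number of close friends → internet usage → job satisfaction), so it is a common cause of both — a confounder.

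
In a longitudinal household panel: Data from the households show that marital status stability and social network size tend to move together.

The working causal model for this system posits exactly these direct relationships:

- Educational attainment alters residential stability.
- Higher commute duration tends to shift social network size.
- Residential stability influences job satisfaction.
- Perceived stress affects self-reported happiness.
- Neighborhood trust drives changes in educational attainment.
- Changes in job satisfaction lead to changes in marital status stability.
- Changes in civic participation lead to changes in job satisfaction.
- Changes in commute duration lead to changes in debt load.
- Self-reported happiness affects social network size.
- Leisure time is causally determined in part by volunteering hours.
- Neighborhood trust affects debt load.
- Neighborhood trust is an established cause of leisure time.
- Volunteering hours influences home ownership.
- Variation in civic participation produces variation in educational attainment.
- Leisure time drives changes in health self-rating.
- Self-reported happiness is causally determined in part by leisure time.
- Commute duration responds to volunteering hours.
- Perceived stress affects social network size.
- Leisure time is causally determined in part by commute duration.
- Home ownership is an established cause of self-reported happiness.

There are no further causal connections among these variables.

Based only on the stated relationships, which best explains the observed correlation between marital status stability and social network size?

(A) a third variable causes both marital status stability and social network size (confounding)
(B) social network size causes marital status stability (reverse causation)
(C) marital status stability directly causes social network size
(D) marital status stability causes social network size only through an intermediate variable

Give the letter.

A

Neighborhood trust causes marital status stability (neighborhood trust → educational attainment → residential stability → job satisfaction → marital status stability) and social network size (neighborhood trust → leisure time → self-reported happiness → social network size) — a common cause creating the correlation.
There is no stated path from marital status stability to social network size or from social network size to marital status stability, so neither direct nor reverse causation applies.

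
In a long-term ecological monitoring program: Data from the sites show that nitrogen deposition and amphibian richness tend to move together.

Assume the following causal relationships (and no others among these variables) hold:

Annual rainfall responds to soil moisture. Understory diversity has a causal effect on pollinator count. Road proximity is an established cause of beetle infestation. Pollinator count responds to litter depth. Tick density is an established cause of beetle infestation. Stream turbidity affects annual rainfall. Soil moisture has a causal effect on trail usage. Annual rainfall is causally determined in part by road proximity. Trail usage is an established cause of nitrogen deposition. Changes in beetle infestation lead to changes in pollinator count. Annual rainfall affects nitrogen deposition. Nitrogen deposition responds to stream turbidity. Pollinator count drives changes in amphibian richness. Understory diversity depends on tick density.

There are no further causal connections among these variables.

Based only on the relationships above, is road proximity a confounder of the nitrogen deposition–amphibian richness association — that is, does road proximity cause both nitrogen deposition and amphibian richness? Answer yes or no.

yes

Road proximity has a causal path to nitrogen deposition (road proximity → annual rainfall → nitrogen deposition) and to amphibian richness (road proximity → beetle infestation → pollinator count → amphibian richness), so it is a common cause of both — a confounder.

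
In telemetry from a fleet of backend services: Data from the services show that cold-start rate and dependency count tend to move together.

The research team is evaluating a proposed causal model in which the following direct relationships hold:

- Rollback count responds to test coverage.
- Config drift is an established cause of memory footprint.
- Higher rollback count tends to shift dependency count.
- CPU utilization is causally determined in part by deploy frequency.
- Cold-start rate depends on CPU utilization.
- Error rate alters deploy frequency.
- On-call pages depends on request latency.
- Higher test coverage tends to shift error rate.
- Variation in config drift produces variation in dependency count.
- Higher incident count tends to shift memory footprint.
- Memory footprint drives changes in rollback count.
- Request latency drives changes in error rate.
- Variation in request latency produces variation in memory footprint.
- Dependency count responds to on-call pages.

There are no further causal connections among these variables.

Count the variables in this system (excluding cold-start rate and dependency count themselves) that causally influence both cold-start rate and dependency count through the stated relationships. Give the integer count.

2

The common causes are: request latency (to cold-start rate via request latency → error rate → deploy frequency → CPU utilization → cold-start rate; to dependency count via request latency → on-call pages → dependency count); test coverage (to cold-start rate via test coverage → error rate → deploy frequency → CPU utilization → cold-start rate; to dependency count via test coverage → rollback count → dependency count).
Every other variable lacks a causal path to at least one of cold-start rate and dependency count.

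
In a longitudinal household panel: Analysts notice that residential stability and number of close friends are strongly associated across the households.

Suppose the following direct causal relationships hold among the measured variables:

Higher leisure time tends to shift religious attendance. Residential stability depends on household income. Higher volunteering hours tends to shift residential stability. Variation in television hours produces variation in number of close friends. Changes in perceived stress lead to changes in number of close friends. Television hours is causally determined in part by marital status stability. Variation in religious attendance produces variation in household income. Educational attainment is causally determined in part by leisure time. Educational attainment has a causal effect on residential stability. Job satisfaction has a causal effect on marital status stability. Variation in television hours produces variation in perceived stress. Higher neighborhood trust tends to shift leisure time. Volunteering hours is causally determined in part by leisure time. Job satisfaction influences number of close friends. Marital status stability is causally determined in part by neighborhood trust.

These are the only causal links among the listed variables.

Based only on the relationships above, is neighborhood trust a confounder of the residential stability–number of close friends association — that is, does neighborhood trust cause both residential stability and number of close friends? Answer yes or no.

yes

Neighborhood trust has a causal path to residential stability (neighborhood trust → leisure time → educational attainment → residential stability) and to number of close friends (neighborhood trust → marital status stability → television hours → number of close friends), so it is a common cause of both — a confounder.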